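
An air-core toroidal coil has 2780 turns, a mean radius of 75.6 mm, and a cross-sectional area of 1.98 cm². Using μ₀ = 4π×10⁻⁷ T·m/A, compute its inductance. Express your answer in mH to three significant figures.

For a thin toroid, L = μ₀N²A/(2πR).
L = (4π×10⁻⁷)(2780)²(1.980×10^-4) / (2π×7.560×10^-2 m) = 4.048×10^-3 H.

L ≈ 4.05 mH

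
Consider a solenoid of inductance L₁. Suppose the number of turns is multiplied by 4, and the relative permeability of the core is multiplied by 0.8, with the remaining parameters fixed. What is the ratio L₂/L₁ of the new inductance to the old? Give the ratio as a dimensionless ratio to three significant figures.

L₂/L₁ = 12.8

For a solenoid, L ∝ μᵣN²A/ℓ.
L₂/L₁ = (4)^2 × (0.8) = 12.8.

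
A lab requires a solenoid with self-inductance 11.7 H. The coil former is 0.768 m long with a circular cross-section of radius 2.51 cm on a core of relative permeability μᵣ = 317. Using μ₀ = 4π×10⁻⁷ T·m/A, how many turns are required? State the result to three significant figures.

N ≈ 3380 turns

A = πr² = π(2.510×10^-2 m)² = 1.979×10^-3 m².
From L = μ₀μᵣN²A/ℓ, N = √(Lℓ / (μ₀μᵣA)).
N = √[(11.7)(0.768) / ((4π×10⁻⁷)(317)×1.979×10^-3)] = √(1.140×10^7) ≈ 3375.9.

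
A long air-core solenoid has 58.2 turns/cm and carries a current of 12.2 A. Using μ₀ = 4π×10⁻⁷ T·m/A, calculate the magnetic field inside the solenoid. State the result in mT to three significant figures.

B ≈ 89.2 mT

Inside a long solenoid, B = μ₀nI.
B = (4π×10⁻⁷)(5.820×10^3 m⁻¹)(12.2 A) = 8.923×10^-2 T.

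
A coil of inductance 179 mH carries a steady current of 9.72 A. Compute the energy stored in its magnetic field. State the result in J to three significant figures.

U ≈ 8.46 J

Stored magnetic energy: U = ½LI².
U = ½(0.179 H)(9.72 A)² = 8.456 J.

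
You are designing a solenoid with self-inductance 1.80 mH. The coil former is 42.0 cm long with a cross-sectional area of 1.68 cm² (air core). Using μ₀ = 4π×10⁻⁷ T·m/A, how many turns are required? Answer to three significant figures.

A = 1.68 cm² = 1.680×10^-4 m².
From L = μ₀N²A/ℓ, N = √(Lℓ / (μ₀A)).
N = √[(1.800×10^-3)(0.42) / ((4π×10⁻⁷)×1.680×10^-4)] = √(3.581×10^6) ≈ 1892.3.

N ≈ 1890 turns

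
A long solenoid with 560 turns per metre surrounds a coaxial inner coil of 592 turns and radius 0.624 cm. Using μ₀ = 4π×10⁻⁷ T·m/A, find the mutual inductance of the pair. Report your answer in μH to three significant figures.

M ≈ 51.0 μH

The outer solenoid produces a uniform field B₁ = μ₀n₁I₁ across the inner coil,
so the flux linkage is N₂Φ = N₂B₁A₂ = μ₀n₁N₂A₂·I₁, giving M = μ₀n₁N₂A₂.
A₂ = πr² = π(6.240×10^-3 m)² = 1.223×10^-4 m².
M = (4π×10⁻⁷)(560)(592)(1.223×10^-4) = 5.096×10^-5 H.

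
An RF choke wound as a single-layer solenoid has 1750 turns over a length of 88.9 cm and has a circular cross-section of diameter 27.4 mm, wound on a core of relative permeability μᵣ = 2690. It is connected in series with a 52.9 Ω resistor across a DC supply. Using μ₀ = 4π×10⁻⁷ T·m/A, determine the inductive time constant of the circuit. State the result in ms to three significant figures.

A = π(d/2)² = π(1.370×10^-2 m)² = 5.896×10^-4 m².
L = μ₀μᵣN²A/ℓ = (4π×10⁻⁷)(2690)(1750)²(5.896×10^-4)/(0.889) = 6.866 H.
τ = L/R = (6.866)/(52.9) = 0.1298 s.

τ ≈ 130 ms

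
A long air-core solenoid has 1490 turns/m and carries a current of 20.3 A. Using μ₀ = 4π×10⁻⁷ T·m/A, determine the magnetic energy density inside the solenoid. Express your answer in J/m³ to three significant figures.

u ≈ 575 J/m³

B = μ₀nI = (4π×10⁻⁷)(1.490×10^3)(20.3) = 3.801×10^-2 T.
u = B²/(2μ₀) = (3.801×10^-2)²/(2×4π×10⁻⁷) = 574.8 J/m³.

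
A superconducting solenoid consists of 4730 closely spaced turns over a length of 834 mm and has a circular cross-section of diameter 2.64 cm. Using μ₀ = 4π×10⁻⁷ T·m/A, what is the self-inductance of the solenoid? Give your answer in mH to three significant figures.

L ≈ 18.5 mH

A = π(d/2)² = π(1.320×10^-2 m)² = 5.474×10^-4 m².
For a long solenoid, L = μ₀N²A/ℓ.
L = (4π×10⁻⁷)(4730)²(5.474×10^-4)/(0.834 m) = 1.845×10^-2 H.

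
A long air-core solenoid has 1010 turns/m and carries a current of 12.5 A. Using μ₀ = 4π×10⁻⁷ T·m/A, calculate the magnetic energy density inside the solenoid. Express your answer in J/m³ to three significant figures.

u ≈ 100 J/m³

B = μ₀nI = (4π×10⁻⁷)(1.010×10^3)(12.5) = 1.587×10^-2 T.
u = B²/(2μ₀) = (1.587×10^-2)²/(2×4π×10⁻⁷) = 100.1 J/m³.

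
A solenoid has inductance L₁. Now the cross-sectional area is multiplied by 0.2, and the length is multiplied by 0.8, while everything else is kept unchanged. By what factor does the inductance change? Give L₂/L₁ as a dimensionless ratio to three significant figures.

L₂/L₁ = 0.250

For a solenoid, L ∝ μᵣN²A/ℓ.
L₂/L₁ = (0.2) × (0.8)^-1 = 0.250.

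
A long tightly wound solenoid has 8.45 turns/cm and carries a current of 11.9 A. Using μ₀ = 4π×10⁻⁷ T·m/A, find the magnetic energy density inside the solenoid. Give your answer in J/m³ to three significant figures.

u ≈ 63.5 J/m³

B = μ₀nI = (4π×10⁻⁷)(845)(11.9) = 1.264×10^-2 T.
u = B²/(2μ₀) = (1.264×10^-2)²/(2×4π×10⁻⁷) = 63.53 J/m³.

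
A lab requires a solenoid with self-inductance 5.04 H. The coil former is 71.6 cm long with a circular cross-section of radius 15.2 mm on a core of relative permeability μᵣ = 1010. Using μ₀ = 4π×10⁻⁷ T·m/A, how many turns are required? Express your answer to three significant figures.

A = πr² = π(1.520×10^-2 m)² = 7.258×10^-4 m².
From L = μ₀μᵣN²A/ℓ, N = √(Lℓ / (μ₀μᵣA)).
N = √[(5.04)(0.716) / ((4π×10⁻⁷)(1010)×7.258×10^-4)] = √(3.917×10^6) ≈ 1979.2.

N ≈ 1980 turns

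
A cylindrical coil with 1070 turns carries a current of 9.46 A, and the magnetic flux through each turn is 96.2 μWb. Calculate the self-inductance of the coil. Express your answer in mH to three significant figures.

Self-inductance is defined by L = NΦ_B/I (flux linkage over current).
L = (1070)(9.620×10^-5 Wb)/(9.46 A) = 1.088×10^-2 H.

L ≈ 10.9 mH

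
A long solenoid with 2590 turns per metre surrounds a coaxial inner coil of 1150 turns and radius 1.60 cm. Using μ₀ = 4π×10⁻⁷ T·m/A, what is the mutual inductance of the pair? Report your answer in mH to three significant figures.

The outer solenoid produces a uniform field B₁ = μ₀n₁I₁ across the inner coil,
so the flux linkage is N₂Φ = N₂B₁A₂ = μ₀n₁N₂A₂·I₁, giving M = μ₀n₁N₂A₂.
A₂ = πr² = π(1.600×10^-2 m)² = 8.042×10^-4 m².
M = (4π×10⁻⁷)(2590)(1150)(8.042×10^-4) = 3.010×10^-3 H.

M ≈ 3.01 mH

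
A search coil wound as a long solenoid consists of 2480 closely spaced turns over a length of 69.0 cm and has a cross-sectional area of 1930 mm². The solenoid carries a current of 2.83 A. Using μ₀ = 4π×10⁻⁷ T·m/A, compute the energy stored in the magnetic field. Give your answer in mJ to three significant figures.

A = 1930 mm² = 1.930×10^-3 m².
L = μ₀N²A/ℓ = (4π×10⁻⁷)(2480)²(1.930×10^-3)/(0.69) = 2.162×10^-2 H.
U = ½LI² = ½(2.162×10^-2)(2.83)² = 8.657×10^-2 J.

U ≈ 86.6 mJ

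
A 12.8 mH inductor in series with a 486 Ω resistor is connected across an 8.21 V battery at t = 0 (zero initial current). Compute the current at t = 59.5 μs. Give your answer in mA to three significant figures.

I ≈ 15.1 mA

τ = L/R = 1.280×10^-2/486 = 2.634×10^-5 s; final current I_∞ = ε/R = 8.21/486 = 1.689×10^-2 A.
I(t) = I_∞(1 − e^(−t/τ)) with t/τ = 2.259.
I = (1.689×10^-2)(1 − e^(−2.259)) = 1.513×10^-2 A.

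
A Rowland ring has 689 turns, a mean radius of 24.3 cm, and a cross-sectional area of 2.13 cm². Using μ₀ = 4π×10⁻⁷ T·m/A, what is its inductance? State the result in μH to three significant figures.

For a thin toroid, L = μ₀N²A/(2πR).
L = (4π×10⁻⁷)(689)²(2.130×10^-4) / (2π×0.243 m) = 8.322×10^-5 H.

L ≈ 83.2 μH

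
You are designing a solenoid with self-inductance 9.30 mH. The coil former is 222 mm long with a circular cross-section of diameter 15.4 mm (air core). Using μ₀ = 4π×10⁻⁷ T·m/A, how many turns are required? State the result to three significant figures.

A = π(d/2)² = π(7.700×10^-3 m)² = 1.863×10^-4 m².
From L = μ₀N²A/ℓ, N = √(Lℓ / (μ₀A)).
N = √[(9.300×10^-3)(0.222) / ((4π×10⁻⁷)×1.863×10^-4)] = √(8.821×10^6) ≈ 2969.9.

N ≈ 2970 turns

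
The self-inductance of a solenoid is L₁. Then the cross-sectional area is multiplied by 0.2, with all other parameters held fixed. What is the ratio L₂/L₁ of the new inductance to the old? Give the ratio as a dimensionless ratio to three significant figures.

L₂/L₁ = 0.200

For a solenoid, L ∝ μᵣN²A/ℓ.
L₂/L₁ = (0.2) = 0.200.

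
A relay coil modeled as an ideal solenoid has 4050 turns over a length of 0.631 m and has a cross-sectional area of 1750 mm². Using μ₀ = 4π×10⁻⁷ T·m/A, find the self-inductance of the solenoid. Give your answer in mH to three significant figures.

L ≈ 57.2 mH

A = 1750 mm² = 1.750×10^-3 m².
For a long solenoid, L = μ₀N²A/ℓ.
L = (4π×10⁻⁷)(4050)²(1.750×10^-3)/(0.631 m) = 5.716×10^-2 H.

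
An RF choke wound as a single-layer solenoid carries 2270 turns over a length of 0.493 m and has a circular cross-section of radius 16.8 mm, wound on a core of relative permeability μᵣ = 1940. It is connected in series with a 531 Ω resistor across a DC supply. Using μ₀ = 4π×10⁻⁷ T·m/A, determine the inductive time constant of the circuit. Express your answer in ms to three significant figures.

A = πr² = π(1.680×10^-2 m)² = 8.867×10^-4 m².
L = μ₀μᵣN²A/ℓ = (4π×10⁻⁷)(1940)(2270)²(8.867×10^-4)/(0.493) = 22.59 H.
τ = L/R = (22.59)/(531) = 4.2549×10^-2 s.

τ ≈ 42.5 ms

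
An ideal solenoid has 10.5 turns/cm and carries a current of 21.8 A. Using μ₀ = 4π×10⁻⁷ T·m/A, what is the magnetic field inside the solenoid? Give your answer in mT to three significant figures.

B ≈ 28.8 mT

Inside a long solenoid, B = μ₀nI.
B = (4π×10⁻⁷)(1.050×10^3 m⁻¹)(21.8 A) = 2.876×10^-2 T.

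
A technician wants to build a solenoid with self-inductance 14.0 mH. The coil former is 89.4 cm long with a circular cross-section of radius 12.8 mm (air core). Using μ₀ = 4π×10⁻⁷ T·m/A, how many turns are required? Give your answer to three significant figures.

A = πr² = π(1.280×10^-2 m)² = 5.147×10^-4 m².
From L = μ₀N²A/ℓ, N = √(Lℓ / (μ₀A)).
N = √[(1.400×10^-2)(0.894) / ((4π×10⁻⁷)×5.147×10^-4)] = √(1.935×10^7) ≈ 4398.9.

N ≈ 4400 turns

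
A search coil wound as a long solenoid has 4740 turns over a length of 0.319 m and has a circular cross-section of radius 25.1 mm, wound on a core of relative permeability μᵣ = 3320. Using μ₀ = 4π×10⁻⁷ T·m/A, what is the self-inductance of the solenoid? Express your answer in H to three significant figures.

A = πr² = π(2.510×10^-2 m)² = 1.979×10^-3 m².
For a long solenoid, L = μ₀μᵣN²A/ℓ.
L = (4π×10⁻⁷)(3320)(4740)²(1.979×10^-3)/(0.319 m) = 581.6 H.

L ≈ 582 H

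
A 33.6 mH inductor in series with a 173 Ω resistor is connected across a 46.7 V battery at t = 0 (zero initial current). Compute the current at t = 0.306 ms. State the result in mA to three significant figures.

τ = L/R = 3.360×10^-2/173 = 1.942×10^-4 s; final current I_∞ = ε/R = 46.7/173 = 0.2699 A.
I(t) = I_∞(1 − e^(−t/τ)) with t/τ = 1.576.
I = (0.2699)(1 − e^(−1.576)) = 0.2141 A.

I ≈ 214 mA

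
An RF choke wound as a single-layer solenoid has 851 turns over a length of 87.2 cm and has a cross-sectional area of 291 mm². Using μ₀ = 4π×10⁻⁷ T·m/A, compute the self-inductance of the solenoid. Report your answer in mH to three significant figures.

A = 291 mm² = 2.910×10^-4 m².
For a long solenoid, L = μ₀N²A/ℓ.
L = (4π×10⁻⁷)(851)²(2.910×10^-4)/(0.872 m) = 3.037×10^-4 H.

L ≈ 0.304 mH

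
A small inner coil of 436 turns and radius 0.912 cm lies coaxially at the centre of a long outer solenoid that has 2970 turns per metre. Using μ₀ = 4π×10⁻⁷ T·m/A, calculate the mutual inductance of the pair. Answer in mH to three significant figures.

The outer solenoid produces a uniform field B₁ = μ₀n₁I₁ across the inner coil,
so the flux linkage is N₂Φ = N₂B₁A₂ = μ₀n₁N₂A₂·I₁, giving M = μ₀n₁N₂A₂.
A₂ = πr² = π(9.120×10^-3 m)² = 2.613×10^-4 m².
M = (4π×10⁻⁷)(2970)(436)(2.613×10^-4) = 4.252×10^-4 H.

M ≈ 0.425 mH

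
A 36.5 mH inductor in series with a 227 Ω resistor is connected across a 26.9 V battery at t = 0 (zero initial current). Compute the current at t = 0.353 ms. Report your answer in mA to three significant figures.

I ≈ 105 mA

τ = L/R = 3.650×10^-2/227 = 1.608×10^-4 s; final current I_∞ = ε/R = 26.9/227 = 0.1185 A.
I(t) = I_∞(1 − e^(−t/τ)) with t/τ = 2.195.
I = (0.1185)(1 − e^(−2.195)) = 0.1053 A.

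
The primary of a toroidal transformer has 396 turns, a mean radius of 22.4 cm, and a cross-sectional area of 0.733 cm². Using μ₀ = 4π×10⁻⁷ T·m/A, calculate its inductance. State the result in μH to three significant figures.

L ≈ 10.3 μH

For a thin toroid, L = μ₀N²A/(2πR).
L = (4π×10⁻⁷)(396)²(7.330×10^-5) / (2π×0.224 m) = 1.026×10^-5 H.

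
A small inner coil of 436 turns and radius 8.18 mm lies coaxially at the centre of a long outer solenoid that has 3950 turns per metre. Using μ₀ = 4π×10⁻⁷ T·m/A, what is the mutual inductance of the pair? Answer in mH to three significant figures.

The outer solenoid produces a uniform field B₁ = μ₀n₁I₁ across the inner coil,
so the flux linkage is N₂Φ = N₂B₁A₂ = μ₀n₁N₂A₂·I₁, giving M = μ₀n₁N₂A₂.
A₂ = πr² = π(8.180×10^-3 m)² = 2.102×10^-4 m².
M = (4π×10⁻⁷)(3950)(436)(2.102×10^-4) = 4.549×10^-4 H.

M ≈ 0.455 mH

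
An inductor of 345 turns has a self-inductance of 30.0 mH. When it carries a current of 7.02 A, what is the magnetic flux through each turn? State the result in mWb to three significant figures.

Φ_B ≈ 0.610 mWb

From L = NΦ_B/I, the flux per turn is Φ_B = LI/N.
Φ_B = (3.000×10^-2 H)(7.02 A)/345 = 6.104×10^-4 Wb.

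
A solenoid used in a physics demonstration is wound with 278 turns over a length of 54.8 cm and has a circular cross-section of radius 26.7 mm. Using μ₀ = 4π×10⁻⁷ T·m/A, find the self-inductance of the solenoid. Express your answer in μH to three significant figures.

L ≈ 397 μH

A = πr² = π(2.670×10^-2 m)² = 2.240×10^-3 m².
For a long solenoid, L = μ₀N²A/ℓ.
L = (4π×10⁻⁷)(278)²(2.240×10^-3)/(0.548 m) = 3.969×10^-4 H.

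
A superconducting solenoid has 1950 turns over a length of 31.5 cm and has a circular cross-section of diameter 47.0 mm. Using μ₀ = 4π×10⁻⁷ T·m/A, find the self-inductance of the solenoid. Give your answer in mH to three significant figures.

L ≈ 26.3 mH

A = π(d/2)² = π(2.350×10^-2 m)² = 1.7349×10^-3 m².
For a long solenoid, L = μ₀N²A/ℓ.
L = (4π×10⁻⁷)(1950)²(1.7349×10^-3)/(0.315 m) = 2.632×10^-2 H.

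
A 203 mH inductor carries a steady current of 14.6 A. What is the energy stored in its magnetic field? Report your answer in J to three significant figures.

Stored magnetic energy: U = ½LI².
U = ½(0.203 H)(14.6 A)² = 21.64 J.

U ≈ 21.6 J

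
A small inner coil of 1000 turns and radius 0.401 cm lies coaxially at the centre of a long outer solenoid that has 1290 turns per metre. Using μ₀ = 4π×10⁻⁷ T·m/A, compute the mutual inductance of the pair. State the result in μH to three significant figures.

The outer solenoid produces a uniform field B₁ = μ₀n₁I₁ across the inner coil,
so the flux linkage is N₂Φ = N₂B₁A₂ = μ₀n₁N₂A₂·I₁, giving M = μ₀n₁N₂A₂.
A₂ = πr² = π(4.010×10^-3 m)² = 5.052×10^-5 m².
M = (4π×10⁻⁷)(1290)(1000)(5.052×10^-5) = 8.189×10^-5 H.

M ≈ 81.9 μH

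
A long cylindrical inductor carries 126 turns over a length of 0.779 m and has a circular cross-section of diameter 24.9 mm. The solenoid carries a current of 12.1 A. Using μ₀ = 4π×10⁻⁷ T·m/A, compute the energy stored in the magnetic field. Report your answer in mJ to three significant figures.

A = π(d/2)² = π(1.245×10^-2 m)² = 4.870×10^-4 m².
L = μ₀N²A/ℓ = (4π×10⁻⁷)(126)²(4.870×10^-4)/(0.779) = 1.247×10^-5 H.
U = ½LI² = ½(1.247×10^-5)(12.1)² = 9.129×10^-4 J.

U ≈ 0.913 mJ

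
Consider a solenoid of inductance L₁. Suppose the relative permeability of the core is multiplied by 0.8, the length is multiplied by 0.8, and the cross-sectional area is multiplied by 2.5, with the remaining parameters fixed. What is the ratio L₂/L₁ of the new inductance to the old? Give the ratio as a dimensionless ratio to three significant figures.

L₂/L₁ = 2.50

For a solenoid, L ∝ μᵣN²A/ℓ.
L₂/L₁ = (0.8) × (0.8)^-1 × (2.5) = 2.50.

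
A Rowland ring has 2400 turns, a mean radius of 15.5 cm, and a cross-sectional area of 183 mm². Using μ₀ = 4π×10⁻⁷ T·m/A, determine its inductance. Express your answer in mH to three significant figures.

L ≈ 1.36 mH

For a thin toroid, L = μ₀N²A/(2πR).
L = (4π×10⁻⁷)(2400)²(1.830×10^-4) / (2π×0.155 m) = 1.360×10^-3 H.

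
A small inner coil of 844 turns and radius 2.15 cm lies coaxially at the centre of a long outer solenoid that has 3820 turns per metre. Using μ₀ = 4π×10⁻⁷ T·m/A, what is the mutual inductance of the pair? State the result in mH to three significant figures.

M ≈ 5.88 mH

The outer solenoid produces a uniform field B₁ = μ₀n₁I₁ across the inner coil,
so the flux linkage is N₂Φ = N₂B₁A₂ = μ₀n₁N₂A₂·I₁, giving M = μ₀n₁N₂A₂.
A₂ = πr² = π(2.150×10^-2 m)² = 1.452×10^-3 m².
M = (4π×10⁻⁷)(3820)(844)(1.452×10^-3) = 5.884×10^-3 H.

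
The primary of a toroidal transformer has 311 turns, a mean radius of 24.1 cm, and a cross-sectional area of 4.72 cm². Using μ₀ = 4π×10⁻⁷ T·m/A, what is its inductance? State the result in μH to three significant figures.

L ≈ 37.9 μH

For a thin toroid, L = μ₀N²A/(2πR).
L = (4π×10⁻⁷)(311)²(4.720×10^-4) / (2π×0.241 m) = 3.789×10^-5 H.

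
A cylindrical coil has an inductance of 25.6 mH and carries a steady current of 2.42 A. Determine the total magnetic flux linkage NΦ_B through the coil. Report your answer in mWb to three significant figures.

NΦ_B ≈ 62.0 mWb

From L = NΦ_B/I, the flux linkage is NΦ_B = LI.
NΦ_B = (2.560×10^-2 H)(2.42 A) = 6.195×10^-2 Wb.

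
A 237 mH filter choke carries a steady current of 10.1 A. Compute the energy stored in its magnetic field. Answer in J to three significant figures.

U ≈ 12.1 J

Stored magnetic energy: U = ½LI².
U = ½(0.237 H)(10.1 A)² = 12.09 J.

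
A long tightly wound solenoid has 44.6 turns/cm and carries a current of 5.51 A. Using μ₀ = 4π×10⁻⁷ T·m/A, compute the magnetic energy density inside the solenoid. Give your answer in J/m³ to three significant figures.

B = μ₀nI = (4π×10⁻⁷)(4.460×10^3)(5.51) = 3.088×10^-2 T.
u = B²/(2μ₀) = (3.088×10^-2)²/(2×4π×10⁻⁷) = 379.4 J/m³.

u ≈ 379 J/m³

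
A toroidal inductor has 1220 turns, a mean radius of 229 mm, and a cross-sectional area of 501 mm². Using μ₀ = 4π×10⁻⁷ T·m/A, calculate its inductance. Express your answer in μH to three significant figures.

L ≈ 651 μH

For a thin toroid, L = μ₀N²A/(2πR).
L = (4π×10⁻⁷)(1220)²(5.010×10^-4) / (2π×0.229 m) = 6.513×10^-4 H.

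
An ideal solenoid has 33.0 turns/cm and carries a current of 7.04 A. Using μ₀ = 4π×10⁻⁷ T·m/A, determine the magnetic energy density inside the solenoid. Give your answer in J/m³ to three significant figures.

u ≈ 339 J/m³

B = μ₀nI = (4π×10⁻⁷)(3.300×10^3)(7.04) = 2.919×10^-2 T.
u = B²/(2μ₀) = (2.919×10^-2)²/(2×4π×10⁻⁷) = 339.1 J/m³.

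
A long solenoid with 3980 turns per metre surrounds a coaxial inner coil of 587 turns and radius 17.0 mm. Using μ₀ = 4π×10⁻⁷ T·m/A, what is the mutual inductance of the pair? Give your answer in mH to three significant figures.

M ≈ 2.67 mH

The outer solenoid produces a uniform field B₁ = μ₀n₁I₁ across the inner coil,
so the flux linkage is N₂Φ = N₂B₁A₂ = μ₀n₁N₂A₂·I₁, giving M = μ₀n₁N₂A₂.
A₂ = πr² = π(1.700×10^-2 m)² = 9.079×10^-4 m².
M = (4π×10⁻⁷)(3980)(587)(9.079×10^-4) = 2.666×10^-3 H.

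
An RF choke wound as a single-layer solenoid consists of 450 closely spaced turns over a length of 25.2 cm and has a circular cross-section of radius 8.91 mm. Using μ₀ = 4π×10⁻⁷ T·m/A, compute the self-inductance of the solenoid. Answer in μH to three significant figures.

L ≈ 252 μH

A = πr² = π(8.910×10^-3 m)² = 2.494×10^-4 m².
For a long solenoid, L = μ₀N²A/ℓ.
L = (4π×10⁻⁷)(450)²(2.494×10^-4)/(0.252 m) = 2.518×10^-4 H.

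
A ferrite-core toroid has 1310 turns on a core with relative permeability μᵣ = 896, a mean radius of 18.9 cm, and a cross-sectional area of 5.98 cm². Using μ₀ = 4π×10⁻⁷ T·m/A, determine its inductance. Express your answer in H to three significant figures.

L ≈ 0.973 H

For a thin toroid, L = μ₀μᵣN²A/(2πR).
L = (4π×10⁻⁷)(896)(1310)²(5.980×10^-4) / (2π×0.189 m) = 0.973 H.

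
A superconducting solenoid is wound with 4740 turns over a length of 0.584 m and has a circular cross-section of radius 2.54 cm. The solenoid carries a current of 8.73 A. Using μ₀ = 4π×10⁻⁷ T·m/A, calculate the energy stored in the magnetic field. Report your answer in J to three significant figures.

A = πr² = π(2.540×10^-2 m)² = 2.027×10^-3 m².
L = μ₀N²A/ℓ = (4π×10⁻⁷)(4740)²(2.027×10^-3)/(0.584) = 9.799×10^-2 H.
U = ½LI² = ½(9.799×10^-2)(8.73)² = 3.734 J.

U ≈ 3.73 J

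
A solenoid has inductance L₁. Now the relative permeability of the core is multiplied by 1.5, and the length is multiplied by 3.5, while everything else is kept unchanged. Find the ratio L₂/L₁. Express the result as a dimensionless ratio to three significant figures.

For a solenoid, L ∝ μᵣN²A/ℓ.
L₂/L₁ = (1.5) × (3.5)^-1 = 0.429.

L₂/L₁ = 0.429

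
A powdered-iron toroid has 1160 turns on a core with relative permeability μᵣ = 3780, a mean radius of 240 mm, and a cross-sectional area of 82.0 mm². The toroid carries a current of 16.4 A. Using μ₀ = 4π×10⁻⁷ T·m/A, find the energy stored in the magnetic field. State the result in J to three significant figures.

U ≈ 46.7 J

L = μ₀μᵣN²A/(2πR) = (4π×10⁻⁷)(3780)(1160)²(8.200×10^-5)/(2π×0.24) = 0.3476 H.
U = ½LI² = ½(0.3476)(16.4)² = 46.74 J.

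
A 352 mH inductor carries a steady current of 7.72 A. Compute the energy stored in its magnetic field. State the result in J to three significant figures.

Stored magnetic energy: U = ½LI².
U = ½(0.352 H)(7.72 A)² = 10.49 J.

U ≈ 10.5 J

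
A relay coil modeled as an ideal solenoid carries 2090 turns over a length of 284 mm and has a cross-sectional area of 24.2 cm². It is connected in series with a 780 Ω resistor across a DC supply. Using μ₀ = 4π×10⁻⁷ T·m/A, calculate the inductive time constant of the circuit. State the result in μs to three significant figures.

A = 24.2 cm² = 2.420×10^-3 m².
L = μ₀N²A/ℓ = (4π×10⁻⁷)(2090)²(2.420×10^-3)/(0.284) = 4.677×10^-2 H.
τ = L/R = (4.677×10^-2)/(780) = 5.997×10^-5 s.

τ ≈ 60.0 μs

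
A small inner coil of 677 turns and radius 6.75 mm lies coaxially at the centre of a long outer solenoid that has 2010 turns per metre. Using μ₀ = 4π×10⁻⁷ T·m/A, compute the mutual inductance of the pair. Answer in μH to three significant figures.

The outer solenoid produces a uniform field B₁ = μ₀n₁I₁ across the inner coil,
so the flux linkage is N₂Φ = N₂B₁A₂ = μ₀n₁N₂A₂·I₁, giving M = μ₀n₁N₂A₂.
A₂ = πr² = π(6.750×10^-3 m)² = 1.431×10^-4 m².
M = (4π×10⁻⁷)(2010)(677)(1.431×10^-4) = 2.448×10^-4 H.

M ≈ 245 μH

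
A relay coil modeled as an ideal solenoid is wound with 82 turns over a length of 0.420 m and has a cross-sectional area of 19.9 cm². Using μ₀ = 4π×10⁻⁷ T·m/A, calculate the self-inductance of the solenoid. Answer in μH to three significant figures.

L ≈ 40.0 μH

A = 19.9 cm² = 1.990×10^-3 m².
For a long solenoid, L = μ₀N²A/ℓ.
L = (4π×10⁻⁷)(82)²(1.990×10^-3)/(0.42 m) = 4.004×10^-5 H.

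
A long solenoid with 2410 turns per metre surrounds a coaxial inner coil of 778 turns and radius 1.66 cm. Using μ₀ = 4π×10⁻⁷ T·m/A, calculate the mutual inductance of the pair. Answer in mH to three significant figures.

M ≈ 2.04 mH

The outer solenoid produces a uniform field B₁ = μ₀n₁I₁ across the inner coil,
so the flux linkage is N₂Φ = N₂B₁A₂ = μ₀n₁N₂A₂·I₁, giving M = μ₀n₁N₂A₂.
A₂ = πr² = π(1.660×10^-2 m)² = 8.657×10^-4 m².
M = (4π×10⁻⁷)(2410)(778)(8.657×10^-4) = 2.040×10^-3 H.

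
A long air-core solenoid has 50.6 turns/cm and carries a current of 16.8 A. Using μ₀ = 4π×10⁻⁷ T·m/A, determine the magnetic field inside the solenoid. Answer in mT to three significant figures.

B ≈ 107 mT

Inside a long solenoid, B = μ₀nI.
B = (4π×10⁻⁷)(5.060×10^3 m⁻¹)(16.8 A) = 0.1068 T.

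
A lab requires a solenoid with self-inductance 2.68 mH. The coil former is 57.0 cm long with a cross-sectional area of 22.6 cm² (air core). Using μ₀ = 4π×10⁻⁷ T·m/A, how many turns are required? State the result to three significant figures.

N ≈ 733 turns

A = 22.6 cm² = 2.260×10^-3 m².
From L = μ₀N²A/ℓ, N = √(Lℓ / (μ₀A)).
N = √[(2.680×10^-3)(0.57) / ((4π×10⁻⁷)×2.260×10^-3)] = √(5.379×10^5) ≈ 733.4.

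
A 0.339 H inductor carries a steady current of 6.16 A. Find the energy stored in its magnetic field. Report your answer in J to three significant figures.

U ≈ 6.43 J

Stored magnetic energy: U = ½LI².
U = ½(0.339 H)(6.16 A)² = 6.432 J.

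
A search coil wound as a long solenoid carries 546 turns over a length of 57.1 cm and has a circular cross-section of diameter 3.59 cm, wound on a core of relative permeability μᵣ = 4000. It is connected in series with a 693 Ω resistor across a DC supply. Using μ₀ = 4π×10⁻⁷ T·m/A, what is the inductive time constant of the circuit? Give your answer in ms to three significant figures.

τ ≈ 3.83 ms

A = π(d/2)² = π(1.795×10^-2 m)² = 1.012×10^-3 m².
L = μ₀μᵣN²A/ℓ = (4π×10⁻⁷)(4000)(546)²(1.012×10^-3)/(0.571) = 2.656 H.
τ = L/R = (2.656)/(693) = 3.833×10^-3 s.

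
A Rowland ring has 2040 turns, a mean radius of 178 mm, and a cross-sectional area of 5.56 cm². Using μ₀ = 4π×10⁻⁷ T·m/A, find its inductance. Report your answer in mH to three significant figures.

L ≈ 2.60 mH

For a thin toroid, L = μ₀N²A/(2πR).
L = (4π×10⁻⁷)(2040)²(5.560×10^-4) / (2π×0.178 m) = 2.600×10^-3 H.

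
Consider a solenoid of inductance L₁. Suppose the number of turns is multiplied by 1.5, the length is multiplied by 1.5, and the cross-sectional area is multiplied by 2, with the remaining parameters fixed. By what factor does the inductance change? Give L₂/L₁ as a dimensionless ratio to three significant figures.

L₂/L₁ = 3.00

For a solenoid, L ∝ μᵣN²A/ℓ.
L₂/L₁ = (1.5)^2 × (1.5)^-1 × (2) = 3.00.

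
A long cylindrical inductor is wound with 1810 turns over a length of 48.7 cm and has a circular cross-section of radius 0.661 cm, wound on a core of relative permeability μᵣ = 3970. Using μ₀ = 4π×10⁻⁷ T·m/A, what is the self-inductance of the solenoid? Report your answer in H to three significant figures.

A = πr² = π(6.610×10^-3 m)² = 1.373×10^-4 m².
For a long solenoid, L = μ₀μᵣN²A/ℓ.
L = (4π×10⁻⁷)(3970)(1810)²(1.373×10^-4)/(0.487 m) = 4.607 H.

L ≈ 4.61 H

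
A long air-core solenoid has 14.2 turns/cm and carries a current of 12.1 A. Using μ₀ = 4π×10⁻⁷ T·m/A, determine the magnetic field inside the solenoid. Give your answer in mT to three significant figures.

Inside a long solenoid, B = μ₀nI.
B = (4π×10⁻⁷)(1.420×10^3 m⁻¹)(12.1 A) = 2.159×10^-2 T.

B ≈ 21.6 mT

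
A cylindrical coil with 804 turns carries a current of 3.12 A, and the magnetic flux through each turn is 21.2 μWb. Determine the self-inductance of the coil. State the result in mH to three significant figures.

L ≈ 5.46 mH

Self-inductance is defined by L = NΦ_B/I (flux linkage over current).
L = (804)(2.120×10^-5 Wb)/(3.12 A) = 5.463×10^-3 H.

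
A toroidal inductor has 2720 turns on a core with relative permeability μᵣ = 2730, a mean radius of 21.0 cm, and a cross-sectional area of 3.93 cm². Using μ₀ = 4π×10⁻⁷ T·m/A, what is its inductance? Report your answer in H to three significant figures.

For a thin toroid, L = μ₀μᵣN²A/(2πR).
L = (4π×10⁻⁷)(2730)(2720)²(3.930×10^-4) / (2π×0.21 m) = 7.56 H.

L ≈ 7.56 H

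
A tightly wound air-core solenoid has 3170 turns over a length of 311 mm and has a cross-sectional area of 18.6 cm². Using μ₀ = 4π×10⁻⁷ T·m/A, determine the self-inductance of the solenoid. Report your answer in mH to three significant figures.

L ≈ 75.5 mH

A = 18.6 cm² = 1.860×10^-3 m².
For a long solenoid, L = μ₀N²A/ℓ.
L = (4π×10⁻⁷)(3170)²(1.860×10^-3)/(0.311 m) = 7.552×10^-2 H.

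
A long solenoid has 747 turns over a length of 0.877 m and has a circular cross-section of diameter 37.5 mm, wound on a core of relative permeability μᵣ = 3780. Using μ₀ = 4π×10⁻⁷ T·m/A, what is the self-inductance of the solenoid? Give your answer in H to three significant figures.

A = π(d/2)² = π(1.875×10^-2 m)² = 1.104×10^-3 m².
For a long solenoid, L = μ₀μᵣN²A/ℓ.
L = (4π×10⁻⁷)(3780)(747)²(1.104×10^-3)/(0.877 m) = 3.338 H.

L ≈ 3.34 H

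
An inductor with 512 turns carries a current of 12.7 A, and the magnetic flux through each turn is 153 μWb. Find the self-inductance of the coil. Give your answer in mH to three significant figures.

L ≈ 6.17 mH

Self-inductance is defined by L = NΦ_B/I (flux linkage over current).
L = (512)(1.530×10^-4 Wb)/(12.7 A) = 6.168×10^-3 H.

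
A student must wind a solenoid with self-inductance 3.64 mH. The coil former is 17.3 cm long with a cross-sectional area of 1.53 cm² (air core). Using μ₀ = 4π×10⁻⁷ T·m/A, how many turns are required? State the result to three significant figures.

N ≈ 1810 turns

A = 1.53 cm² = 1.530×10^-4 m².
From L = μ₀N²A/ℓ, N = √(Lℓ / (μ₀A)).
N = √[(3.640×10^-3)(0.173) / ((4π×10⁻⁷)×1.530×10^-4)] = √(3.275×10^6) ≈ 1809.8.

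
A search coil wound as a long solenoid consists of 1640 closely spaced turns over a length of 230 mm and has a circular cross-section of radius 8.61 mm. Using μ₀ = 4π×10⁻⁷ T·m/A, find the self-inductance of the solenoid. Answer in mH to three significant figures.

A = πr² = π(8.610×10^-3 m)² = 2.329×10^-4 m².
For a long solenoid, L = μ₀N²A/ℓ.
L = (4π×10⁻⁷)(1640)²(2.329×10^-4)/(0.23 m) = 3.422×10^-3 H.

L ≈ 3.42 mH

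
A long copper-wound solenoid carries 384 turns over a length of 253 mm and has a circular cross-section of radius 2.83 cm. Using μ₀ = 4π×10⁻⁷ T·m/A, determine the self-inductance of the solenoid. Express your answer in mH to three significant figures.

A = πr² = π(2.830×10^-2 m)² = 2.516×10^-3 m².
For a long solenoid, L = μ₀N²A/ℓ.
L = (4π×10⁻⁷)(384)²(2.516×10^-3)/(0.253 m) = 1.843×10^-3 H.

L ≈ 1.84 mH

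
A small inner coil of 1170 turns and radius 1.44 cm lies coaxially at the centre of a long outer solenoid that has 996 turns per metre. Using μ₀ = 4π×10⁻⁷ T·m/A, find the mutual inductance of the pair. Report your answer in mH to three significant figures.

The outer solenoid produces a uniform field B₁ = μ₀n₁I₁ across the inner coil,
so the flux linkage is N₂Φ = N₂B₁A₂ = μ₀n₁N₂A₂·I₁, giving M = μ₀n₁N₂A₂.
A₂ = πr² = π(1.440×10^-2 m)² = 6.514×10^-4 m².
M = (4π×10⁻⁷)(996)(1170)(6.514×10^-4) = 9.540×10^-4 H.

M ≈ 0.954 mH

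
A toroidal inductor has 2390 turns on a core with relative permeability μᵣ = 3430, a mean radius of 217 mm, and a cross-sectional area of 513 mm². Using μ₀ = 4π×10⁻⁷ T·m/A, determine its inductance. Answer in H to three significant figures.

L ≈ 9.26 H

For a thin toroid, L = μ₀μᵣN²A/(2πR).
L = (4π×10⁻⁷)(3430)(2390)²(5.130×10^-4) / (2π×0.217 m) = 9.264 H.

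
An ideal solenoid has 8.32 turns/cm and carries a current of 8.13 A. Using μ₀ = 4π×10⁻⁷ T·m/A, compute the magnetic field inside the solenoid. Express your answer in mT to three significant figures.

Inside a long solenoid, B = μ₀nI.
B = (4π×10⁻⁷)(832 m⁻¹)(8.13 A) = 8.500×10^-3 T.

B ≈ 8.50 mT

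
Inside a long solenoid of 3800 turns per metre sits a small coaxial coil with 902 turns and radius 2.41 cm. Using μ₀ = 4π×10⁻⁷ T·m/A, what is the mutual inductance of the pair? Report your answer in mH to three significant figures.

The outer solenoid produces a uniform field B₁ = μ₀n₁I₁ across the inner coil,
so the flux linkage is N₂Φ = N₂B₁A₂ = μ₀n₁N₂A₂·I₁, giving M = μ₀n₁N₂A₂.
A₂ = πr² = π(2.410×10^-2 m)² = 1.8247×10^-3 m².
M = (4π×10⁻⁷)(3800)(902)(1.8247×10^-3) = 7.859×10^-3 H.

M ≈ 7.86 mH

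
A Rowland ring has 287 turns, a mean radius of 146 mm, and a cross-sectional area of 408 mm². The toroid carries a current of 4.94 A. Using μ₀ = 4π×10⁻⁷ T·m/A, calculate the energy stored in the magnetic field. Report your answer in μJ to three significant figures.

U ≈ 562 μJ

L = μ₀N²A/(2πR) = (4π×10⁻⁷)(287)²(4.080×10^-4)/(2π×0.146) = 4.604×10^-5 H.
U = ½LI² = ½(4.604×10^-5)(4.94)² = 5.617×10^-4 J.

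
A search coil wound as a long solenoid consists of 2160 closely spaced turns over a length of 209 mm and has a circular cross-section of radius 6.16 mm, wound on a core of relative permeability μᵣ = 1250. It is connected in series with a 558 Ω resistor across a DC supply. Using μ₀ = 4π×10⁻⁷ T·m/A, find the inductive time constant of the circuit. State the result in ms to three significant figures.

A = πr² = π(6.160×10^-3 m)² = 1.192×10^-4 m².
L = μ₀μᵣN²A/ℓ = (4π×10⁻⁷)(1250)(2160)²(1.192×10^-4)/(0.209) = 4.18 H.
τ = L/R = (4.18)/(558) = 7.491×10^-3 s.

τ ≈ 7.49 ms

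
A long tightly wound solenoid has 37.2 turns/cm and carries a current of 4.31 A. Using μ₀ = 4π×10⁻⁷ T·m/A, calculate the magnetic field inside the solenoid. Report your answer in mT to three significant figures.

B ≈ 20.1 mT

Inside a long solenoid, B = μ₀nI.
B = (4π×10⁻⁷)(3.720×10^3 m⁻¹)(4.31 A) = 2.0148×10^-2 T.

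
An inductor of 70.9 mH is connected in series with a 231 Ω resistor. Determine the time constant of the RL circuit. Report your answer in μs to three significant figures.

τ = L/R = (7.090×10^-2 H)/(231 Ω) = 3.069×10^-4 s.

τ ≈ 307 μs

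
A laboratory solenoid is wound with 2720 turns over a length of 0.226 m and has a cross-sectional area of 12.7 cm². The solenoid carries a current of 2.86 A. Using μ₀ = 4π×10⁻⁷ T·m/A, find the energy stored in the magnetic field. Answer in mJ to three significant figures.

U ≈ 214 mJ

A = 12.7 cm² = 1.270×10^-3 m².
L = μ₀N²A/ℓ = (4π×10⁻⁷)(2720)²(1.270×10^-3)/(0.226) = 5.224×10^-2 H.
U = ½LI² = ½(5.224×10^-2)(2.86)² = 0.2137 J.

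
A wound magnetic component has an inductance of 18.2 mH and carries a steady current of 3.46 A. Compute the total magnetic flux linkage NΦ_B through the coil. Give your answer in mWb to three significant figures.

From L = NΦ_B/I, the flux linkage is NΦ_B = LI.
NΦ_B = (1.820×10^-2 H)(3.46 A) = 6.297×10^-2 Wb.

NΦ_B ≈ 63.0 mWb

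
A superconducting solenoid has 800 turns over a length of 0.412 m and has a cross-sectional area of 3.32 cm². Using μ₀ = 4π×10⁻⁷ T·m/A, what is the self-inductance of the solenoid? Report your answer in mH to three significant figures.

A = 3.32 cm² = 3.320×10^-4 m².
For a long solenoid, L = μ₀N²A/ℓ.
L = (4π×10⁻⁷)(800)²(3.320×10^-4)/(0.412 m) = 6.481×10^-4 H.

L ≈ 0.648 mH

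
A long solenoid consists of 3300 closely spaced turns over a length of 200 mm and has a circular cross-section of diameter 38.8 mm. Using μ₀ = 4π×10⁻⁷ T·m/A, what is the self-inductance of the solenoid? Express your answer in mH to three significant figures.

L ≈ 80.9 mH

A = π(d/2)² = π(1.940×10^-2 m)² = 1.182×10^-3 m².
For a long solenoid, L = μ₀N²A/ℓ.
L = (4π×10⁻⁷)(3300)²(1.182×10^-3)/(0.2 m) = 8.090×10^-2 H.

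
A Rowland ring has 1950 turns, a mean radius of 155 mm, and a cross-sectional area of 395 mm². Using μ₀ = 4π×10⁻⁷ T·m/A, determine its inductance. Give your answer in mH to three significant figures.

L ≈ 1.94 mH

For a thin toroid, L = μ₀N²A/(2πR).
L = (4π×10⁻⁷)(1950)²(3.950×10^-4) / (2π×0.155 m) = 1.938×10^-3 H.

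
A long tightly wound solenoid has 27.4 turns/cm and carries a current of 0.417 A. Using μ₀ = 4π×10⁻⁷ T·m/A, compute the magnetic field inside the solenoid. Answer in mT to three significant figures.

B ≈ 1.44 mT

Inside a long solenoid, B = μ₀nI.
B = (4π×10⁻⁷)(2.740×10^3 m⁻¹)(0.417 A) = 1.436×10^-3 T.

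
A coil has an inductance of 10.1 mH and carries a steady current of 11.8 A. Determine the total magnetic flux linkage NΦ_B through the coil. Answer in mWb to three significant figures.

NΦ_B ≈ 119 mWb

From L = NΦ_B/I, the flux linkage is NΦ_B = LI.
NΦ_B = (1.010×10^-2 H)(11.8 A) = 0.1192 Wb.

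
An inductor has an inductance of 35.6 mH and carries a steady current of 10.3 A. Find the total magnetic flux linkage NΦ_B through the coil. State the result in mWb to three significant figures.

NΦ_B ≈ 367 mWb

From L = NΦ_B/I, the flux linkage is NΦ_B = LI.
NΦ_B = (3.560×10^-2 H)(10.3 A) = 0.3667 Wb.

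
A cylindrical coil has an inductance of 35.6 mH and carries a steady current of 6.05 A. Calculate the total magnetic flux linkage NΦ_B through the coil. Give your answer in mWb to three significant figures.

From L = NΦ_B/I, the flux linkage is NΦ_B = LI.
NΦ_B = (3.560×10^-2 H)(6.05 A) = 0.2154 Wb.

NΦ_B ≈ 215 mWb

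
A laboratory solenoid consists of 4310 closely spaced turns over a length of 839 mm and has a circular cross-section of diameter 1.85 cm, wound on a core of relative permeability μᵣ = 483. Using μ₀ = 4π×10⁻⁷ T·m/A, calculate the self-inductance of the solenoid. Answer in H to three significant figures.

L ≈ 3.61 H

A = π(d/2)² = π(9.250×10^-3 m)² = 2.688×10^-4 m².
For a long solenoid, L = μ₀μᵣN²A/ℓ.
L = (4π×10⁻⁷)(483)(4310)²(2.688×10^-4)/(0.839 m) = 3.612 H.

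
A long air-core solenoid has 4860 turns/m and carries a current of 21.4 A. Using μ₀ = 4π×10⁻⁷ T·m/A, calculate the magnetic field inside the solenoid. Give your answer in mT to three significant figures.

B ≈ 131 mT

Inside a long solenoid, B = μ₀nI.
B = (4π×10⁻⁷)(4.860×10^3 m⁻¹)(21.4 A) = 0.1307 T.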